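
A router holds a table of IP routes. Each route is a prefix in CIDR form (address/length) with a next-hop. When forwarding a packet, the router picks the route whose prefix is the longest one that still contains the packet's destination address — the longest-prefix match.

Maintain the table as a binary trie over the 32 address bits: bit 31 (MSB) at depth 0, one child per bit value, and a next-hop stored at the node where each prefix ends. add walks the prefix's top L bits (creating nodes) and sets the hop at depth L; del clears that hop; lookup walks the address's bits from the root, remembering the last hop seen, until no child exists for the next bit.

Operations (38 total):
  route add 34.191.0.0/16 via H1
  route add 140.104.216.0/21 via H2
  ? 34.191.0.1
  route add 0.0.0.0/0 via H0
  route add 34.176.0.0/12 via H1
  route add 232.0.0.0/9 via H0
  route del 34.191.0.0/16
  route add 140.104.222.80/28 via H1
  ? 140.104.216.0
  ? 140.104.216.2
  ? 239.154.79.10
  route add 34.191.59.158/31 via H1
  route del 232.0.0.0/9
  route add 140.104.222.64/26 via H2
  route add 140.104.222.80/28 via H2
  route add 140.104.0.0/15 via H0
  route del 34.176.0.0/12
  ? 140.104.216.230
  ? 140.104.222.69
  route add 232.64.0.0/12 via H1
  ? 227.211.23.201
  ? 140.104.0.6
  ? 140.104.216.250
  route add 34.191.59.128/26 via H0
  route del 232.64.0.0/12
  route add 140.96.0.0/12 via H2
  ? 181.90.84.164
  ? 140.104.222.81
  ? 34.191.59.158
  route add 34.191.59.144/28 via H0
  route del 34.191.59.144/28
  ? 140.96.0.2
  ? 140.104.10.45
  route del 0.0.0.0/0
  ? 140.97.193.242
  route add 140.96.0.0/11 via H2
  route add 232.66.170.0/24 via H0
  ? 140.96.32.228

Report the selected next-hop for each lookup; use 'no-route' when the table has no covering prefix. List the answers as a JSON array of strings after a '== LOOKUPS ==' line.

Apply in order:
  + 34.191.0.0/16 (H1) depth=16
  + 140.104.216.0/21 (H2) depth=21
  ? 34.191.0.1  path d0:-→d1:-→d2:-→d3:-→d4:-→d5:-→d6:-→d7:-→d8:-→d9:-→d10:-→d11:-→d12:-→d13:-→d14:-→d15:-→d16:H1  best=H1
  + 0.0.0.0/0 (H0) depth=0
  + 34.176.0.0/12 (H1) depth=12
  + 232.0.0.0/9 (H0) depth=9
  del 34.191.0.0/16 (clear depth 16)
  + 140.104.222.80/28 (H1) depth=28
  ? 140.104.216.0  path d0:H0→d1:-→d2:-→d3:-→d4:-→d5:-→d6:-→d7:-→d8:-→d9:-→d10:-→d11:-→d12:-→d13:-→d14:-→d15:-→d16:-→d17:-→d18:-→d19:-→d20:-→d21:H2  best=H2
  ? 140.104.216.2  path d0:H0→d1:-→d2:-→d3:-→d4:-→d5:-→d6:-→d7:-→d8:-→d9:-→d10:-→d11:-→d12:-→d13:-→d14:-→d15:-→d16:-→d17:-→d18:-→d19:-→d20:-→d21:H2  best=H2
  ? 239.154.79.10  path d0:H0→d1:-→d2:-→d3:-→d4:-→d5:-  best=H0
  + 34.191.59.158/31 (H1) depth=31
  del 232.0.0.0/9 (clear depth 9)
  + 140.104.222.64/26 (H2) depth=26
  + 140.104.222.80/28 (H2) depth=28
  + 140.104.0.0/15 (H0) depth=15
  del 34.176.0.0/12 (clear depth 12)
  ? 140.104.216.230  path d0:H0→d1:-→d2:-→d3:-→d4:-→d5:-→d6:-→d7:-→d8:-→d9:-→d10:-→d11:-→d12:-→d13:-→d14:-→d15:H0→d16:-→d17:-→d18:-→d19:-→d20:-→d21:H2  best=H2
  ? 140.104.222.69  path d0:H0→d1:-→d2:-→d3:-→d4:-→d5:-→d6:-→d7:-→d8:-→d9:-→d10:-→d11:-→d12:-→d13:-→d14:-→d15:H0→d16:-→d17:-→d18:-→d19:-→d20:-→d21:H2→d22:-→d23:-→d24:-→d25:-→d26:H2→d27:-  best=H2
  + 232.64.0.0/12 (H1) depth=12
  ? 227.211.23.201  path d0:H0→d1:-→d2:-→d3:-→d4:-  best=H0
  ? 140.104.0.6  path d0:H0→d1:-→d2:-→d3:-→d4:-→d5:-→d6:-→d7:-→d8:-→d9:-→d10:-→d11:-→d12:-→d13:-→d14:-→d15:H0→d16:-  best=H0
  ? 140.104.216.250  path d0:H0→d1:-→d2:-→d3:-→d4:-→d5:-→d6:-→d7:-→d8:-→d9:-→d10:-→d11:-→d12:-→d13:-→d14:-→d15:H0→d16:-→d17:-→d18:-→d19:-→d20:-→d21:H2  best=H2
  + 34.191.59.128/26 (H0) depth=26
  del 232.64.0.0/12 (clear depth 12)
  + 140.96.0.0/12 (H2) depth=12
  ? 181.90.84.164  path d0:H0→d1:-→d2:-  best=H0
  ? 140.104.222.81  path d0:H0→d1:-→d2:-→d3:-→d4:-→d5:-→d6:-→d7:-→d8:-→d9:-→d10:-→d11:-→d12:H2→d13:-→d14:-→d15:H0→d16:-→d17:-→d18:-→d19:-→d20:-→d21:H2→d22:-→d23:-→d24:-→d25:-→d26:H2→d27:-→d28:H2  best=H2
  ? 34.191.59.158  path d0:H0→d1:-→d2:-→d3:-→d4:-→d5:-→d6:-→d7:-→d8:-→d9:-→d10:-→d11:-→d12:-→d13:-→d14:-→d15:-→d16:-→d17:-→d18:-→d19:-→d20:-→d21:-→d22:-→d23:-→d24:-→d25:-→d26:H0→d27:-→d28:-→d29:-→d30:-→d31:H1  best=H1
  + 34.191.59.144/28 (H0) depth=28
  del 34.191.59.144/28 (clear depth 28)
  ? 140.96.0.2  path d0:H0→d1:-→d2:-→d3:-→d4:-→d5:-→d6:-→d7:-→d8:-→d9:-→d10:-→d11:-→d12:H2  best=H2
  ? 140.104.10.45  path d0:H0→d1:-→d2:-→d3:-→d4:-→d5:-→d6:-→d7:-→d8:-→d9:-→d10:-→d11:-→d12:H2→d13:-→d14:-→d15:H0→d16:-  best=H0
  del 0.0.0.0/0 (clear depth 0)
  ? 140.97.193.242  path d0:-→d1:-→d2:-→d3:-→d4:-→d5:-→d6:-→d7:-→d8:-→d9:-→d10:-→d11:-→d12:H2  best=H2
  + 140.96.0.0/11 (H2) depth=11
  + 232.66.170.0/24 (H0) depth=24
  ? 140.96.32.228  path d0:-→d1:-→d2:-→d3:-→d4:-→d5:-→d6:-→d7:-→d8:-→d9:-→d10:-→d11:H2→d12:H2  best=H2

== LOOKUPS ==
["H1","H2","H2","H0","H2","H2","H0","H0","H2","H0","H2","H1","H2","H0","H2","H2"]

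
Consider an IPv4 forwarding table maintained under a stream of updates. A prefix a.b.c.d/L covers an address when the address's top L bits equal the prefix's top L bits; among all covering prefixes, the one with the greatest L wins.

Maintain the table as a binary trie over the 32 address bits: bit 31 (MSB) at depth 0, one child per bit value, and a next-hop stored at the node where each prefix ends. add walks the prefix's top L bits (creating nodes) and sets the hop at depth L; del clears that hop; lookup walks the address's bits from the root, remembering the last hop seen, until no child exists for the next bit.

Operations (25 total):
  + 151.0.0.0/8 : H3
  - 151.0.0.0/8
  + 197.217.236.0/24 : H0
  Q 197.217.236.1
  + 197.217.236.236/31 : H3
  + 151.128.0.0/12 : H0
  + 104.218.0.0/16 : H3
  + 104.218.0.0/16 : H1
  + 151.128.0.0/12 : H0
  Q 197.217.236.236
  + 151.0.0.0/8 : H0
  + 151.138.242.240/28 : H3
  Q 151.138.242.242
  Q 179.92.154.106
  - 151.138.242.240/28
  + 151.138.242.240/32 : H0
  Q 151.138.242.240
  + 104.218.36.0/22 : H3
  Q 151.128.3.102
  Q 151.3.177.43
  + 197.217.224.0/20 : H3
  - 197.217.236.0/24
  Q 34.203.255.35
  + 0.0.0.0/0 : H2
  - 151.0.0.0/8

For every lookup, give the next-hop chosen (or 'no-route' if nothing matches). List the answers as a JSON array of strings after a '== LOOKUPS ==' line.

Process each operation:
  add 151.0.0.0/8 -> H3 at depth 8
  del 151.0.0.0/8 (clear depth 8)
  add 197.217.236.0/24 -> H0 at depth 24
  lookup 197.217.236.1: bits 110001011101100111101100 walk d0:-→d1:-→d2:-→d3:-→d4:-→d5:-→d6:-→d7:-→d8:-→d9:-→d10:-→d11:-→d12:-→d13:-→d14:-→d15:-→d16:-→d17:-→d18:-→d19:-→d20:-→d21:-→d22:-→d23:-→d24:H0 -> H0
  add 197.217.236.236/31 -> H3 at depth 31
  add 151.128.0.0/12 -> H0 at depth 12
  add 104.218.0.0/16 -> H3 at depth 16
  add 104.218.0.0/16 -> H1 at depth 16
  add 151.128.0.0/12 -> H0 at depth 12
  lookup 197.217.236.236: bits 1100010111011001111011001110110 walk d0:-→d1:-→d2:-→d3:-→d4:-→d5:-→d6:-→d7:-→d8:-→d9:-→d10:-→d11:-→d12:-→d13:-→d14:-→d15:-→d16:-→d17:-→d18:-→d19:-→d20:-→d21:-→d22:-→d23:-→d24:H0→d25:-→d26:-→d27:-→d28:-→d29:-→d30:-→d31:H3 -> H3
  add 151.0.0.0/8 -> H0 at depth 8
  add 151.138.242.240/28 -> H3 at depth 28
  lookup 151.138.242.242: bits 1001011110001010111100101111 walk d0:-→d1:-→d2:-→d3:-→d4:-→d5:-→d6:-→d7:-→d8:H0→d9:-→d10:-→d11:-→d12:H0→d13:-→d14:-→d15:-→d16:-→d17:-→d18:-→d19:-→d20:-→d21:-→d22:-→d23:-→d24:-→d25:-→d26:-→d27:-→d28:H3 -> H3
  lookup 179.92.154.106: bits 10 walk d0:-→d1:-→d2:- -> no-route
  del 151.138.242.240/28 (clear depth 28)
  add 151.138.242.240/32 -> H0 at depth 32
  lookup 151.138.242.240: bits 10010111100010101111001011110000 walk d0:-→d1:-→d2:-→d3:-→d4:-→d5:-→d6:-→d7:-→d8:H0→d9:-→d10:-→d11:-→d12:H0→d13:-→d14:-→d15:-→d16:-→d17:-→d18:-→d19:-→d20:-→d21:-→d22:-→d23:-→d24:-→d25:-→d26:-→d27:-→d28:-→d29:-→d30:-→d31:-→d32:H0 -> H0
  add 104.218.36.0/22 -> H3 at depth 22
  lookup 151.128.3.102: bits 100101111000 walk d0:-→d1:-→d2:-→d3:-→d4:-→d5:-→d6:-→d7:-→d8:H0→d9:-→d10:-→d11:-→d12:H0 -> H0
  lookup 151.3.177.43: bits 10010111 walk d0:-→d1:-→d2:-→d3:-→d4:-→d5:-→d6:-→d7:-→d8:H0 -> H0
  add 197.217.224.0/20 -> H3 at depth 20
  del 197.217.236.0/24 (clear depth 24)
  lookup 34.203.255.35: bits 0 walk d0:-→d1:- -> no-route
  add 0.0.0.0/0 -> H2 at depth 0
  del 151.0.0.0/8 (clear depth 8)

== LOOKUPS ==
["H0","H3","H3","no-route","H0","H0","H0","no-route"]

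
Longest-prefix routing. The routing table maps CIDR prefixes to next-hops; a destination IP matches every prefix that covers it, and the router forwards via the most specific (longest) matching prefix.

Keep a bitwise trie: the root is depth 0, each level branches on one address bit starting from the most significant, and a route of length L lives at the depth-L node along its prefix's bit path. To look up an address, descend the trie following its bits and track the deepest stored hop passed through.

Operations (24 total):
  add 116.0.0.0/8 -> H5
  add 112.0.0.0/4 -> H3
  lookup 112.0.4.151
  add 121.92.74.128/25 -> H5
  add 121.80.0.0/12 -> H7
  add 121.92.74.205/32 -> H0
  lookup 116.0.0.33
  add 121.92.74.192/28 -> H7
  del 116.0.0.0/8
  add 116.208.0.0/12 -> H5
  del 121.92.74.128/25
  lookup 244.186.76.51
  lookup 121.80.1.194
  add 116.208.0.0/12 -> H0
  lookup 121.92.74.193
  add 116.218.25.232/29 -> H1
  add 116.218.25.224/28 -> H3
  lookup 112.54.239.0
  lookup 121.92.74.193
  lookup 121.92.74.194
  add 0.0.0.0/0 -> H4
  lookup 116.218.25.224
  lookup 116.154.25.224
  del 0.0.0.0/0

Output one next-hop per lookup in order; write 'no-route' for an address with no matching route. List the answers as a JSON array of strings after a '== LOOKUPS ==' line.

Process each operation:
  add 116.0.0.0/8 -> H5 at depth 8
  add 112.0.0.0/4 -> H3 at depth 4
  lookup 112.0.4.151: bits 01110 walk d0:-→d1:-→d2:-→d3:-→d4:H3→d5:- -> H3
  add 121.92.74.128/25 -> H5 at depth 25
  add 121.80.0.0/12 -> H7 at depth 12
  add 121.92.74.205/32 -> H0 at depth 32
  lookup 116.0.0.33: bits 01110100 walk d0:-→d1:-→d2:-→d3:-→d4:H3→d5:-→d6:-→d7:-→d8:H5 -> H5
  add 121.92.74.192/28 -> H7 at depth 28
  del 116.0.0.0/8 (clear depth 8)
  add 116.208.0.0/12 -> H5 at depth 12
  del 121.92.74.128/25 (clear depth 25)
  lookup 244.186.76.51: bits ε walk d0:- -> no-route
  lookup 121.80.1.194: bits 011110010101 walk d0:-→d1:-→d2:-→d3:-→d4:H3→d5:-→d6:-→d7:-→d8:-→d9:-→d10:-→d11:-→d12:H7 -> H7
  add 116.208.0.0/12 -> H0 at depth 12
  lookup 121.92.74.193: bits 0111100101011100010010101100 walk d0:-→d1:-→d2:-→d3:-→d4:H3→d5:-→d6:-→d7:-→d8:-→d9:-→d10:-→d11:-→d12:H7→d13:-→d14:-→d15:-→d16:-→d17:-→d18:-→d19:-→d20:-→d21:-→d22:-→d23:-→d24:-→d25:-→d26:-→d27:-→d28:H7 -> H7
  add 116.218.25.232/29 -> H1 at depth 29
  add 116.218.25.224/28 -> H3 at depth 28
  lookup 112.54.239.0: bits 01110 walk d0:-→d1:-→d2:-→d3:-→d4:H3→d5:- -> H3
  lookup 121.92.74.193: bits 0111100101011100010010101100 walk d0:-→d1:-→d2:-→d3:-→d4:H3→d5:-→d6:-→d7:-→d8:-→d9:-→d10:-→d11:-→d12:H7→d13:-→d14:-→d15:-→d16:-→d17:-→d18:-→d19:-→d20:-→d21:-→d22:-→d23:-→d24:-→d25:-→d26:-→d27:-→d28:H7 -> H7
  lookup 121.92.74.194: bits 0111100101011100010010101100 walk d0:-→d1:-→d2:-→d3:-→d4:H3→d5:-→d6:-→d7:-→d8:-→d9:-→d10:-→d11:-→d12:H7→d13:-→d14:-→d15:-→d16:-→d17:-→d18:-→d19:-→d20:-→d21:-→d22:-→d23:-→d24:-→d25:-→d26:-→d27:-→d28:H7 -> H7
  add 0.0.0.0/0 -> H4 at depth 0
  lookup 116.218.25.224: bits 0111010011011010000110011110 walk d0:H4→d1:-→d2:-→d3:-→d4:H3→d5:-→d6:-→d7:-→d8:-→d9:-→d10:-→d11:-→d12:H0→d13:-→d14:-→d15:-→d16:-→d17:-→d18:-→d19:-→d20:-→d21:-→d22:-→d23:-→d24:-→d25:-→d26:-→d27:-→d28:H3 -> H3
  lookup 116.154.25.224: bits 011101001 walk d0:H4→d1:-→d2:-→d3:-→d4:H3→d5:-→d6:-→d7:-→d8:-→d9:- -> H3
  del 0.0.0.0/0 (clear depth 0)

== LOOKUPS ==
["H3","H5","no-route","H7","H7","H3","H7","H7","H3","H3"]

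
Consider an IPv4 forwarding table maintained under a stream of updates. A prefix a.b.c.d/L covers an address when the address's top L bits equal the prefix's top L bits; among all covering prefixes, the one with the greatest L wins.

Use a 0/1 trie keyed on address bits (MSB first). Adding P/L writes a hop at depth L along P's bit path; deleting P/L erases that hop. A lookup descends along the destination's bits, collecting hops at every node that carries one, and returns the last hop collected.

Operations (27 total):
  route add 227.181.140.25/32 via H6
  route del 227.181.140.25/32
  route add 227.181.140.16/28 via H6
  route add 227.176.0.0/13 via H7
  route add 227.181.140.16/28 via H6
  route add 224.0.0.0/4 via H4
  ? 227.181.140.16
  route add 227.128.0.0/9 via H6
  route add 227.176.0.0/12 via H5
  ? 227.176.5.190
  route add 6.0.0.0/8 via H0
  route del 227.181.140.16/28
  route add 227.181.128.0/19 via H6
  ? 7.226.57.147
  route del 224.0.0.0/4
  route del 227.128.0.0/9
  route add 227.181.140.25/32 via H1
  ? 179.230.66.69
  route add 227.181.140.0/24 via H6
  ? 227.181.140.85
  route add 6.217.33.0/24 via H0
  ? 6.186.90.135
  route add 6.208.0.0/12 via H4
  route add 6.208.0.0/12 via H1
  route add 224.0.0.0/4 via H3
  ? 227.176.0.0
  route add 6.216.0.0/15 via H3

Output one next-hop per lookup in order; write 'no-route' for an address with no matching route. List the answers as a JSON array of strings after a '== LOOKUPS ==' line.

Process each operation:
  add 227.181.140.25/32 -> H6 at depth 32
  - 227.181.140.25/32 clear@32
  add 227.181.140.16/28 -> H6 at depth 28
  add 227.176.0.0/13 -> H7 at depth 13
  add 227.181.140.16/28 -> H6 at depth 28
  add 224.0.0.0/4 -> H4 at depth 4
  Q 227.181.140.16: descend 1110001110110101100011000001 ; hops seen [H4,H7,H6] ; pick H6
  add 227.128.0.0/9 -> H6 at depth 9
  add 227.176.0.0/12 -> H5 at depth 12
  Q 227.176.5.190: descend 1110001110110 ; hops seen [H4,H6,H5,H7] ; pick H7
  add 6.0.0.0/8 -> H0 at depth 8
  - 227.181.140.16/28 clear@28
  add 227.181.128.0/19 -> H6 at depth 19
  Q 7.226.57.147: descend 0000011 ; hops seen [∅] ; pick no-route
  - 224.0.0.0/4 clear@4
  - 227.128.0.0/9 clear@9
  add 227.181.140.25/32 -> H1 at depth 32
  Q 179.230.66.69: descend 1 ; hops seen [∅] ; pick no-route
  add 227.181.140.0/24 -> H6 at depth 24
  Q 227.181.140.85: descend 1110001110110101100011000 ; hops seen [H5,H7,H6,H6] ; pick H6
  add 6.217.33.0/24 -> H0 at depth 24
  Q 6.186.90.135: descend 000001101 ; hops seen [H0] ; pick H0
  add 6.208.0.0/12 -> H4 at depth 12
  add 6.208.0.0/12 -> H1 at depth 12
  add 224.0.0.0/4 -> H3 at depth 4
  Q 227.176.0.0: descend 1110001110110 ; hops seen [H3,H5,H7] ; pick H7
  add 6.216.0.0/15 -> H3 at depth 15

== LOOKUPS ==
["H6","H7","no-route","no-route","H6","H0","H7"]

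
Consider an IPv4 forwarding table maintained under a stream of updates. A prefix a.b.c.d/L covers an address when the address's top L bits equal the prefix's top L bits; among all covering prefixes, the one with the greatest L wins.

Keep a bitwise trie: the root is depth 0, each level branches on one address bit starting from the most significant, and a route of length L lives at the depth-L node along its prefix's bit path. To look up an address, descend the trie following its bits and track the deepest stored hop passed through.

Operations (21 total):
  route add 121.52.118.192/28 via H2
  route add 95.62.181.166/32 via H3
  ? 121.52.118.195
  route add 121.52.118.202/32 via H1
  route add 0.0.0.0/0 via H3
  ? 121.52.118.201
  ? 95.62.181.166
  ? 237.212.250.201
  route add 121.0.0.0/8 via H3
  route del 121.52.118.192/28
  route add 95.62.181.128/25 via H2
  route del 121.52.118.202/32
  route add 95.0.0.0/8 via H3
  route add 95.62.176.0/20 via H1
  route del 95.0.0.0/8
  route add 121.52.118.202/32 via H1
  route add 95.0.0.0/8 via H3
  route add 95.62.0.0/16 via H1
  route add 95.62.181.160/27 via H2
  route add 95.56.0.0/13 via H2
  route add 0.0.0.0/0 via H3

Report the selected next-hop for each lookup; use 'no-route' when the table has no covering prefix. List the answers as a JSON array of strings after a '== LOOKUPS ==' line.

Trace:
  add 121.52.118.192/28 -> H2 at depth 28
  add 95.62.181.166/32 -> H3 at depth 32
  lookup 121.52.118.195: bits 0111100100110100011101101100 walk d0:-→d1:-→d2:-→d3:-→d4:-→d5:-→d6:-→d7:-→d8:-→d9:-→d10:-→d11:-→d12:-→d13:-→d14:-→d15:-→d16:-→d17:-→d18:-→d19:-→d20:-→d21:-→d22:-→d23:-→d24:-→d25:-→d26:-→d27:-→d28:H2 -> H2
  add 121.52.118.202/32 -> H1 at depth 32
  add 0.0.0.0/0 -> H3 at depth 0
  lookup 121.52.118.201: bits 011110010011010001110110110010 walk d0:H3→d1:-→d2:-→d3:-→d4:-→d5:-→d6:-→d7:-→d8:-→d9:-→d10:-→d11:-→d12:-→d13:-→d14:-→d15:-→d16:-→d17:-→d18:-→d19:-→d20:-→d21:-→d22:-→d23:-→d24:-→d25:-→d26:-→d27:-→d28:H2→d29:-→d30:- -> H2
  lookup 95.62.181.166: bits 01011111001111101011010110100110 walk d0:H3→d1:-→d2:-→d3:-→d4:-→d5:-→d6:-→d7:-→d8:-→d9:-→d10:-→d11:-→d12:-→d13:-→d14:-→d15:-→d16:-→d17:-→d18:-→d19:-→d20:-→d21:-→d22:-→d23:-→d24:-→d25:-→d26:-→d27:-→d28:-→d29:-→d30:-→d31:-→d32:H3 -> H3
  lookup 237.212.250.201: bits ε walk d0:H3 -> H3
  add 121.0.0.0/8 -> H3 at depth 8
  - 121.52.118.192/28 clear@28
  add 95.62.181.128/25 -> H2 at depth 25
  - 121.52.118.202/32 clear@32
  add 95.0.0.0/8 -> H3 at depth 8
  add 95.62.176.0/20 -> H1 at depth 20
  - 95.0.0.0/8 clear@8
  add 121.52.118.202/32 -> H1 at depth 32
  add 95.0.0.0/8 -> H3 at depth 8
  add 95.62.0.0/16 -> H1 at depth 16
  add 95.62.181.160/27 -> H2 at depth 27
  add 95.56.0.0/13 -> H2 at depth 13
  add 0.0.0.0/0 -> H3 at depth 0

== LOOKUPS ==
["H2","H2","H3","H3"]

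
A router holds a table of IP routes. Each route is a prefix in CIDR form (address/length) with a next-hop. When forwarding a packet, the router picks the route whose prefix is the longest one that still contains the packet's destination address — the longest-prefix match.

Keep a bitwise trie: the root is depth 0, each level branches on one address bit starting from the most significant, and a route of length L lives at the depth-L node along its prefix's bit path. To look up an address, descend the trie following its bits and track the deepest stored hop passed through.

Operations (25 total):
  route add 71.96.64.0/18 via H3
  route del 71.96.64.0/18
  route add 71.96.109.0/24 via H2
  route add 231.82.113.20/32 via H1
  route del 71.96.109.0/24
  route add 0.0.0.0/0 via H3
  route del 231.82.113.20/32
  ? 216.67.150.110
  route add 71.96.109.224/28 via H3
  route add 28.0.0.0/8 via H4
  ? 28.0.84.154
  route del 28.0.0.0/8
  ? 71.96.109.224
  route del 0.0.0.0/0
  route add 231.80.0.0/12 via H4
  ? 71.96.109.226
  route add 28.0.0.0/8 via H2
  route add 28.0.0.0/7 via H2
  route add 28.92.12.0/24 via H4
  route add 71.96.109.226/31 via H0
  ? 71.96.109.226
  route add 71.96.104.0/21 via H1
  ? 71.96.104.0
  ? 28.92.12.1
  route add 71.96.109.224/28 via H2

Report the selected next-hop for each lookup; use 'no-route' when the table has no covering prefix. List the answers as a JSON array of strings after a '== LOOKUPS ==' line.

Apply in order:
  add 71.96.64.0/18 -> H3 at depth 18
  - 71.96.64.0/18 clear@18
  add 71.96.109.0/24 -> H2 at depth 24
  add 231.82.113.20/32 -> H1 at depth 32
  - 71.96.109.0/24 clear@24
  add 0.0.0.0/0 -> H3 at depth 0
  - 231.82.113.20/32 clear@32
  ? 216.67.150.110  path d0:H3→d1:-→d2:-  best=H3
  add 71.96.109.224/28 -> H3 at depth 28
  add 28.0.0.0/8 -> H4 at depth 8
  ? 28.0.84.154  path d0:H3→d1:-→d2:-→d3:-→d4:-→d5:-→d6:-→d7:-→d8:H4  best=H4
  - 28.0.0.0/8 clear@8
  ? 71.96.109.224  path d0:H3→d1:-→d2:-→d3:-→d4:-→d5:-→d6:-→d7:-→d8:-→d9:-→d10:-→d11:-→d12:-→d13:-→d14:-→d15:-→d16:-→d17:-→d18:-→d19:-→d20:-→d21:-→d22:-→d23:-→d24:-→d25:-→d26:-→d27:-→d28:H3  best=H3
  - 0.0.0.0/0 clear@0
  add 231.80.0.0/12 -> H4 at depth 12
  ? 71.96.109.226  path d0:-→d1:-→d2:-→d3:-→d4:-→d5:-→d6:-→d7:-→d8:-→d9:-→d10:-→d11:-→d12:-→d13:-→d14:-→d15:-→d16:-→d17:-→d18:-→d19:-→d20:-→d21:-→d22:-→d23:-→d24:-→d25:-→d26:-→d27:-→d28:H3  best=H3
  add 28.0.0.0/8 -> H2 at depth 8
  add 28.0.0.0/7 -> H2 at depth 7
  add 28.92.12.0/24 -> H4 at depth 24
  add 71.96.109.226/31 -> H0 at depth 31
  ? 71.96.109.226  path d0:-→d1:-→d2:-→d3:-→d4:-→d5:-→d6:-→d7:-→d8:-→d9:-→d10:-→d11:-→d12:-→d13:-→d14:-→d15:-→d16:-→d17:-→d18:-→d19:-→d20:-→d21:-→d22:-→d23:-→d24:-→d25:-→d26:-→d27:-→d28:H3→d29:-→d30:-→d31:H0  best=H0
  add 71.96.104.0/21 -> H1 at depth 21
  ? 71.96.104.0  path d0:-→d1:-→d2:-→d3:-→d4:-→d5:-→d6:-→d7:-→d8:-→d9:-→d10:-→d11:-→d12:-→d13:-→d14:-→d15:-→d16:-→d17:-→d18:-→d19:-→d20:-→d21:H1  best=H1
  ? 28.92.12.1  path d0:-→d1:-→d2:-→d3:-→d4:-→d5:-→d6:-→d7:H2→d8:H2→d9:-→d10:-→d11:-→d12:-→d13:-→d14:-→d15:-→d16:-→d17:-→d18:-→d19:-→d20:-→d21:-→d22:-→d23:-→d24:H4  best=H4
  add 71.96.109.224/28 -> H2 at depth 28

== LOOKUPS ==
["H3","H4","H3","H3","H0","H1","H4"]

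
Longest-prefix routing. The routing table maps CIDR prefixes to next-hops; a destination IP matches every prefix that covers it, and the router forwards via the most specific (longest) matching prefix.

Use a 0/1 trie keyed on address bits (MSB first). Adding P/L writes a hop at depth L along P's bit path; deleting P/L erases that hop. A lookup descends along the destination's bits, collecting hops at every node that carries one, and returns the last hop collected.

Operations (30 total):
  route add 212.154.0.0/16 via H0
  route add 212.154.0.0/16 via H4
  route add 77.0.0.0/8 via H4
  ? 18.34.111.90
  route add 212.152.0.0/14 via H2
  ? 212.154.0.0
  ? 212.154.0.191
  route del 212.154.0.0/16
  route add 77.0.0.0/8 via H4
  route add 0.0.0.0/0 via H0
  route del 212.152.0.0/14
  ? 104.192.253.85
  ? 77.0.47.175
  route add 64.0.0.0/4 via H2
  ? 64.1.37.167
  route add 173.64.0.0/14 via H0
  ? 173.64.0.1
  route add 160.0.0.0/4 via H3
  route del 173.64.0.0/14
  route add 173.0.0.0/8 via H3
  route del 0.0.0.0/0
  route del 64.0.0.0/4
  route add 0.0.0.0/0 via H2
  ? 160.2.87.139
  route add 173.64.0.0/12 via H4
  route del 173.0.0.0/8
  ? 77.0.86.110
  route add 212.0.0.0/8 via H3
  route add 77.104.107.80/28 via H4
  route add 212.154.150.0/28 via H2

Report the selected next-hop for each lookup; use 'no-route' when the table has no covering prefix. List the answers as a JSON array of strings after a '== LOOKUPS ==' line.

Process each operation:
  add 212.154.0.0/16 -> H0 at depth 16
  add 212.154.0.0/16 -> H4 at depth 16
  add 77.0.0.0/8 -> H4 at depth 8
  ? 18.34.111.90  path d0:-→d1:-  best=no-route
  add 212.152.0.0/14 -> H2 at depth 14
  ? 212.154.0.0  path d0:-→d1:-→d2:-→d3:-→d4:-→d5:-→d6:-→d7:-→d8:-→d9:-→d10:-→d11:-→d12:-→d13:-→d14:H2→d15:-→d16:H4  best=H4
  ? 212.154.0.191  path d0:-→d1:-→d2:-→d3:-→d4:-→d5:-→d6:-→d7:-→d8:-→d9:-→d10:-→d11:-→d12:-→d13:-→d14:H2→d15:-→d16:H4  best=H4
  - 212.154.0.0/16 clear@16
  add 77.0.0.0/8 -> H4 at depth 8
  add 0.0.0.0/0 -> H0 at depth 0
  - 212.152.0.0/14 clear@14
  ? 104.192.253.85  path d0:H0→d1:-→d2:-  best=H0
  ? 77.0.47.175  path d0:H0→d1:-→d2:-→d3:-→d4:-→d5:-→d6:-→d7:-→d8:H4  best=H4
  add 64.0.0.0/4 -> H2 at depth 4
  ? 64.1.37.167  path d0:H0→d1:-→d2:-→d3:-→d4:H2  best=H2
  add 173.64.0.0/14 -> H0 at depth 14
  ? 173.64.0.1  path d0:H0→d1:-→d2:-→d3:-→d4:-→d5:-→d6:-→d7:-→d8:-→d9:-→d10:-→d11:-→d12:-→d13:-→d14:H0  best=H0
  add 160.0.0.0/4 -> H3 at depth 4
  - 173.64.0.0/14 clear@14
  add 173.0.0.0/8 -> H3 at depth 8
  - 0.0.0.0/0 clear@0
  - 64.0.0.0/4 clear@4
  add 0.0.0.0/0 -> H2 at depth 0
  ? 160.2.87.139  path d0:H2→d1:-→d2:-→d3:-→d4:H3  best=H3
  add 173.64.0.0/12 -> H4 at depth 12
  - 173.0.0.0/8 clear@8
  ? 77.0.86.110  path d0:H2→d1:-→d2:-→d3:-→d4:-→d5:-→d6:-→d7:-→d8:H4  best=H4
  add 212.0.0.0/8 -> H3 at depth 8
  add 77.104.107.80/28 -> H4 at depth 28
  add 212.154.150.0/28 -> H2 at depth 28

== LOOKUPS ==
["no-route","H4","H4","H0","H4","H2","H0","H3","H4"]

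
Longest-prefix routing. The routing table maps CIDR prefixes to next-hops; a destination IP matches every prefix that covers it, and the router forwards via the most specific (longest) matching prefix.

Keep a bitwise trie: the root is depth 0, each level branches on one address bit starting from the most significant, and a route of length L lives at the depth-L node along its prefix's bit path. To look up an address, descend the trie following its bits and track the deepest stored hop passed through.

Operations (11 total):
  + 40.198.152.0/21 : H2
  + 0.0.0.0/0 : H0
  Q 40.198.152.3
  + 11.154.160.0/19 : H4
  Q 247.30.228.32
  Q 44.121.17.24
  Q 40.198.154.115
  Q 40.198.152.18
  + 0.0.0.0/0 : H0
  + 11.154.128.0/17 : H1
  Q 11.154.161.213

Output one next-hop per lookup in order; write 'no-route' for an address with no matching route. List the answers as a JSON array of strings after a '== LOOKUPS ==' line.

Process each operation:
  add 40.198.152.0/21 -> H2 at depth 21
  add 0.0.0.0/0 -> H0 at depth 0
  lookup 40.198.152.3: bits 001010001100011010011 walk d0:H0→d1:-→d2:-→d3:-→d4:-→d5:-→d6:-→d7:-→d8:-→d9:-→d10:-→d11:-→d12:-→d13:-→d14:-→d15:-→d16:-→d17:-→d18:-→d19:-→d20:-→d21:H2 -> H2
  add 11.154.160.0/19 -> H4 at depth 19
  lookup 247.30.228.32: bits ε walk d0:H0 -> H0
  lookup 44.121.17.24: bits 00101 walk d0:H0→d1:-→d2:-→d3:-→d4:-→d5:- -> H0
  lookup 40.198.154.115: bits 001010001100011010011 walk d0:H0→d1:-→d2:-→d3:-→d4:-→d5:-→d6:-→d7:-→d8:-→d9:-→d10:-→d11:-→d12:-→d13:-→d14:-→d15:-→d16:-→d17:-→d18:-→d19:-→d20:-→d21:H2 -> H2
  lookup 40.198.152.18: bits 001010001100011010011 walk d0:H0→d1:-→d2:-→d3:-→d4:-→d5:-→d6:-→d7:-→d8:-→d9:-→d10:-→d11:-→d12:-→d13:-→d14:-→d15:-→d16:-→d17:-→d18:-→d19:-→d20:-→d21:H2 -> H2
  add 0.0.0.0/0 -> H0 at depth 0
  add 11.154.128.0/17 -> H1 at depth 17
  lookup 11.154.161.213: bits 0000101110011010101 walk d0:H0→d1:-→d2:-→d3:-→d4:-→d5:-→d6:-→d7:-→d8:-→d9:-→d10:-→d11:-→d12:-→d13:-→d14:-→d15:-→d16:-→d17:H1→d18:-→d19:H4 -> H4

== LOOKUPS ==
["H2","H0","H0","H2","H2","H4"]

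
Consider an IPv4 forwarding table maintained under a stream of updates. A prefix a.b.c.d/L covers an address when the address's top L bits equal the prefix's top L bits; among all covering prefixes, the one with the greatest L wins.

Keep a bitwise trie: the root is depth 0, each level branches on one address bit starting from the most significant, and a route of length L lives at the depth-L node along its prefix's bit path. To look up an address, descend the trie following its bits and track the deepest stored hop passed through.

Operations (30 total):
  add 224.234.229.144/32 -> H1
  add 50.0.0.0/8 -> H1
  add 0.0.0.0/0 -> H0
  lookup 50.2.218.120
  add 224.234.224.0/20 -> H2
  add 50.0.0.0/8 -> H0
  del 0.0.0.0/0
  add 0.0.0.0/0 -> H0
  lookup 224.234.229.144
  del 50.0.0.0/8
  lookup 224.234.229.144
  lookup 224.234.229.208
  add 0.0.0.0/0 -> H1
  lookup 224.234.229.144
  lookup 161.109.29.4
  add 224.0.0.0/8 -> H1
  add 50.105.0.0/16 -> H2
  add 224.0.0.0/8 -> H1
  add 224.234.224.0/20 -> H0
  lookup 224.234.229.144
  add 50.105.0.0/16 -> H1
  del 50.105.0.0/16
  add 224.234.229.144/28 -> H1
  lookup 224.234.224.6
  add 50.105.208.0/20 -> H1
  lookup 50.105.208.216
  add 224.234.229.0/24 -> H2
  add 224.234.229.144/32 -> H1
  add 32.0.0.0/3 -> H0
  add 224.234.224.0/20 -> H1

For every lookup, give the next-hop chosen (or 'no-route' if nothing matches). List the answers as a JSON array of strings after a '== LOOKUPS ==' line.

Apply in order:
  add 224.234.229.144/32 -> H1 at depth 32
  add 50.0.0.0/8 -> H1 at depth 8
  add 0.0.0.0/0 -> H0 at depth 0
  ? 50.2.218.120  path d0:H0→d1:-→d2:-→d3:-→d4:-→d5:-→d6:-→d7:-→d8:H1  best=H1
  add 224.234.224.0/20 -> H2 at depth 20
  add 50.0.0.0/8 -> H0 at depth 8
  del 0.0.0.0/0 (clear depth 0)
  add 0.0.0.0/0 -> H0 at depth 0
  ? 224.234.229.144  path d0:H0→d1:-→d2:-→d3:-→d4:-→d5:-→d6:-→d7:-→d8:-→d9:-→d10:-→d11:-→d12:-→d13:-→d14:-→d15:-→d16:-→d17:-→d18:-→d19:-→d20:H2→d21:-→d22:-→d23:-→d24:-→d25:-→d26:-→d27:-→d28:-→d29:-→d30:-→d31:-→d32:H1  best=H1
  del 50.0.0.0/8 (clear depth 8)
  ? 224.234.229.144  path d0:H0→d1:-→d2:-→d3:-→d4:-→d5:-→d6:-→d7:-→d8:-→d9:-→d10:-→d11:-→d12:-→d13:-→d14:-→d15:-→d16:-→d17:-→d18:-→d19:-→d20:H2→d21:-→d22:-→d23:-→d24:-→d25:-→d26:-→d27:-→d28:-→d29:-→d30:-→d31:-→d32:H1  best=H1
  ? 224.234.229.208  path d0:H0→d1:-→d2:-→d3:-→d4:-→d5:-→d6:-→d7:-→d8:-→d9:-→d10:-→d11:-→d12:-→d13:-→d14:-→d15:-→d16:-→d17:-→d18:-→d19:-→d20:H2→d21:-→d22:-→d23:-→d24:-→d25:-  best=H2
  add 0.0.0.0/0 -> H1 at depth 0
  ? 224.234.229.144  path d0:H1→d1:-→d2:-→d3:-→d4:-→d5:-→d6:-→d7:-→d8:-→d9:-→d10:-→d11:-→d12:-→d13:-→d14:-→d15:-→d16:-→d17:-→d18:-→d19:-→d20:H2→d21:-→d22:-→d23:-→d24:-→d25:-→d26:-→d27:-→d28:-→d29:-→d30:-→d31:-→d32:H1  best=H1
  ? 161.109.29.4  path d0:H1→d1:-  best=H1
  add 224.0.0.0/8 -> H1 at depth 8
  add 50.105.0.0/16 -> H2 at depth 16
  add 224.0.0.0/8 -> H1 at depth 8
  add 224.234.224.0/20 -> H0 at depth 20
  ? 224.234.229.144  path d0:H1→d1:-→d2:-→d3:-→d4:-→d5:-→d6:-→d7:-→d8:H1→d9:-→d10:-→d11:-→d12:-→d13:-→d14:-→d15:-→d16:-→d17:-→d18:-→d19:-→d20:H0→d21:-→d22:-→d23:-→d24:-→d25:-→d26:-→d27:-→d28:-→d29:-→d30:-→d31:-→d32:H1  best=H1
  add 50.105.0.0/16 -> H1 at depth 16
  del 50.105.0.0/16 (clear depth 16)
  add 224.234.229.144/28 -> H1 at depth 28
  ? 224.234.224.6  path d0:H1→d1:-→d2:-→d3:-→d4:-→d5:-→d6:-→d7:-→d8:H1→d9:-→d10:-→d11:-→d12:-→d13:-→d14:-→d15:-→d16:-→d17:-→d18:-→d19:-→d20:H0→d21:-  best=H0
  add 50.105.208.0/20 -> H1 at depth 20
  ? 50.105.208.216  path d0:H1→d1:-→d2:-→d3:-→d4:-→d5:-→d6:-→d7:-→d8:-→d9:-→d10:-→d11:-→d12:-→d13:-→d14:-→d15:-→d16:-→d17:-→d18:-→d19:-→d20:H1  best=H1
  add 224.234.229.0/24 -> H2 at depth 24
  add 224.234.229.144/32 -> H1 at depth 32
  add 32.0.0.0/3 -> H0 at depth 3
  add 224.234.224.0/20 -> H1 at depth 20

== LOOKUPS ==
["H1","H1","H1","H2","H1","H1","H1","H0","H1"]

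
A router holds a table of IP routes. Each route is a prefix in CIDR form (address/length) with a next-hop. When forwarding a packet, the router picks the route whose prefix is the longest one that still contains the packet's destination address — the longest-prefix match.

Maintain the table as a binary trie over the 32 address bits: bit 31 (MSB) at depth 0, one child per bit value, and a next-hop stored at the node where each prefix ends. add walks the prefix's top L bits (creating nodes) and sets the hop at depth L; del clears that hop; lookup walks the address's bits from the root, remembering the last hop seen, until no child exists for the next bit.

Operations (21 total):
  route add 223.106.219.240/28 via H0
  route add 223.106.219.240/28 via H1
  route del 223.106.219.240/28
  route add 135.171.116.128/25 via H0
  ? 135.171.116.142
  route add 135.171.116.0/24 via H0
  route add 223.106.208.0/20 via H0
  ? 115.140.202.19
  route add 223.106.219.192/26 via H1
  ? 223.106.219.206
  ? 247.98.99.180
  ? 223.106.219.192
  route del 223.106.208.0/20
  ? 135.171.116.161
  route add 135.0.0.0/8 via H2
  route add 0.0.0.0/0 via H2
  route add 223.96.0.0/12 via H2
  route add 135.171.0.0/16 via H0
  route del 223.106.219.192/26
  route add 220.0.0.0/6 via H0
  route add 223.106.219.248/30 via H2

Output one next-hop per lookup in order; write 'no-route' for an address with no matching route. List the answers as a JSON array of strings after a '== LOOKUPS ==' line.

Process each operation:
  + 223.106.219.240/28 (H0) depth=28
  + 223.106.219.240/28 (H1) depth=28
  del 223.106.219.240/28 (clear depth 28)
  + 135.171.116.128/25 (H0) depth=25
  ? 135.171.116.142  path d0:-→d1:-→d2:-→d3:-→d4:-→d5:-→d6:-→d7:-→d8:-→d9:-→d10:-→d11:-→d12:-→d13:-→d14:-→d15:-→d16:-→d17:-→d18:-→d19:-→d20:-→d21:-→d22:-→d23:-→d24:-→d25:H0  best=H0
  + 135.171.116.0/24 (H0) depth=24
  + 223.106.208.0/20 (H0) depth=20
  ? 115.140.202.19  path d0:-  best=no-route
  + 223.106.219.192/26 (H1) depth=26
  ? 223.106.219.206  path d0:-→d1:-→d2:-→d3:-→d4:-→d5:-→d6:-→d7:-→d8:-→d9:-→d10:-→d11:-→d12:-→d13:-→d14:-→d15:-→d16:-→d17:-→d18:-→d19:-→d20:H0→d21:-→d22:-→d23:-→d24:-→d25:-→d26:H1  best=H1
  ? 247.98.99.180  path d0:-→d1:-→d2:-  best=no-route
  ? 223.106.219.192  path d0:-→d1:-→d2:-→d3:-→d4:-→d5:-→d6:-→d7:-→d8:-→d9:-→d10:-→d11:-→d12:-→d13:-→d14:-→d15:-→d16:-→d17:-→d18:-→d19:-→d20:H0→d21:-→d22:-→d23:-→d24:-→d25:-→d26:H1  best=H1
  del 223.106.208.0/20 (clear depth 20)
  ? 135.171.116.161  path d0:-→d1:-→d2:-→d3:-→d4:-→d5:-→d6:-→d7:-→d8:-→d9:-→d10:-→d11:-→d12:-→d13:-→d14:-→d15:-→d16:-→d17:-→d18:-→d19:-→d20:-→d21:-→d22:-→d23:-→d24:H0→d25:H0  best=H0
  + 135.0.0.0/8 (H2) depth=8
  + 0.0.0.0/0 (H2) depth=0
  + 223.96.0.0/12 (H2) depth=12
  + 135.171.0.0/16 (H0) depth=16
  del 223.106.219.192/26 (clear depth 26)
  + 220.0.0.0/6 (H0) depth=6
  + 223.106.219.248/30 (H2) depth=30

== LOOKUPS ==
["H0","no-route","H1","no-route","H1","H0"]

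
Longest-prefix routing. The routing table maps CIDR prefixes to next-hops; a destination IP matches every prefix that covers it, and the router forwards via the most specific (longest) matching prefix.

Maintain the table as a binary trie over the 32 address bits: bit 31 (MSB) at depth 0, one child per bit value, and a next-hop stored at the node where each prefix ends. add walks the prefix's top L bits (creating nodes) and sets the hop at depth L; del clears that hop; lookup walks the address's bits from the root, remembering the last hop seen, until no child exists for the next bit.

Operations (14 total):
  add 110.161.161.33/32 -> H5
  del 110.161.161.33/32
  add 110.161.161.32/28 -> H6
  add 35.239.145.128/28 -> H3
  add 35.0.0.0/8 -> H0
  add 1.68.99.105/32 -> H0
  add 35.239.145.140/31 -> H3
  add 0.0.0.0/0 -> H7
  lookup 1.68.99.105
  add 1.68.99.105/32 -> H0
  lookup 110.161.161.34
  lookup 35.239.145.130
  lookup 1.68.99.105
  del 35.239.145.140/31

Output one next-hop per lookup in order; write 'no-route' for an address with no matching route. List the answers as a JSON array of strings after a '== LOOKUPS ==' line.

Apply in order:
  + 110.161.161.33/32 (H5) depth=32
  - 110.161.161.33/32 clear@32
  + 110.161.161.32/28 (H6) depth=28
  + 35.239.145.128/28 (H3) depth=28
  + 35.0.0.0/8 (H0) depth=8
  + 1.68.99.105/32 (H0) depth=32
  + 35.239.145.140/31 (H3) depth=31
  + 0.0.0.0/0 (H7) depth=0
  lookup 1.68.99.105: bits 00000001010001000110001101101001 walk d0:H7→d1:-→d2:-→d3:-→d4:-→d5:-→d6:-→d7:-→d8:-→d9:-→d10:-→d11:-→d12:-→d13:-→d14:-→d15:-→d16:-→d17:-→d18:-→d19:-→d20:-→d21:-→d22:-→d23:-→d24:-→d25:-→d26:-→d27:-→d28:-→d29:-→d30:-→d31:-→d32:H0 -> H0
  + 1.68.99.105/32 (H0) depth=32
  lookup 110.161.161.34: bits 011011101010000110100001001000 walk d0:H7→d1:-→d2:-→d3:-→d4:-→d5:-→d6:-→d7:-→d8:-→d9:-→d10:-→d11:-→d12:-→d13:-→d14:-→d15:-→d16:-→d17:-→d18:-→d19:-→d20:-→d21:-→d22:-→d23:-→d24:-→d25:-→d26:-→d27:-→d28:H6→d29:-→d30:- -> H6
  lookup 35.239.145.130: bits 0010001111101111100100011000 walk d0:H7→d1:-→d2:-→d3:-→d4:-→d5:-→d6:-→d7:-→d8:H0→d9:-→d10:-→d11:-→d12:-→d13:-→d14:-→d15:-→d16:-→d17:-→d18:-→d19:-→d20:-→d21:-→d22:-→d23:-→d24:-→d25:-→d26:-→d27:-→d28:H3 -> H3
  lookup 1.68.99.105: bits 00000001010001000110001101101001 walk d0:H7→d1:-→d2:-→d3:-→d4:-→d5:-→d6:-→d7:-→d8:-→d9:-→d10:-→d11:-→d12:-→d13:-→d14:-→d15:-→d16:-→d17:-→d18:-→d19:-→d20:-→d21:-→d22:-→d23:-→d24:-→d25:-→d26:-→d27:-→d28:-→d29:-→d30:-→d31:-→d32:H0 -> H0
  - 35.239.145.140/31 clear@31

== LOOKUPS ==
["H0","H6","H3","H0"]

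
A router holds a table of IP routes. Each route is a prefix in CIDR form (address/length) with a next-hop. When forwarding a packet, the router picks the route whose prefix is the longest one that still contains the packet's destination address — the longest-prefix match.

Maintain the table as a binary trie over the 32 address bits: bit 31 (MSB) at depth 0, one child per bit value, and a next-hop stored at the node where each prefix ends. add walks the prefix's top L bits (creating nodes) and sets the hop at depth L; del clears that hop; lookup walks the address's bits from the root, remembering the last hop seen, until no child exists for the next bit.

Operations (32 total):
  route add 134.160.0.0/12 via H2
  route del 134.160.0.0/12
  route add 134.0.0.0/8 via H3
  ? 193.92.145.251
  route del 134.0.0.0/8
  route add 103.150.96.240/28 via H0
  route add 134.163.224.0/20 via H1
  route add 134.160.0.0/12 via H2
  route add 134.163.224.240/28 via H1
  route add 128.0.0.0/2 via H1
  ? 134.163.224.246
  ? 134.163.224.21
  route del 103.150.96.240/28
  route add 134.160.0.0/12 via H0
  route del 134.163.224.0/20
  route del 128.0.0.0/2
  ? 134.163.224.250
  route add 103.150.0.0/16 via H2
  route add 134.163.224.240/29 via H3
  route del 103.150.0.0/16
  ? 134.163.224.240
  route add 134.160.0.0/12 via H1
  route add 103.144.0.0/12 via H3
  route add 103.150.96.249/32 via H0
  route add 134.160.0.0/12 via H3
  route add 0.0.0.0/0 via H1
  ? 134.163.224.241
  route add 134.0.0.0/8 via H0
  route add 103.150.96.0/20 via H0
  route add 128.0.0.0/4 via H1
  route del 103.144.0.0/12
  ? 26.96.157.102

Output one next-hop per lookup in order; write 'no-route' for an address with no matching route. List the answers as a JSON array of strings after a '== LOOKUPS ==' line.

Process each operation:
  add 134.160.0.0/12 -> H2 at depth 12
  del 134.160.0.0/12 (clear depth 12)
  add 134.0.0.0/8 -> H3 at depth 8
  ? 193.92.145.251  path d0:-→d1:-  best=no-route
  del 134.0.0.0/8 (clear depth 8)
  add 103.150.96.240/28 -> H0 at depth 28
  add 134.163.224.0/20 -> H1 at depth 20
  add 134.160.0.0/12 -> H2 at depth 12
  add 134.163.224.240/28 -> H1 at depth 28
  add 128.0.0.0/2 -> H1 at depth 2
  ? 134.163.224.246  path d0:-→d1:-→d2:H1→d3:-→d4:-→d5:-→d6:-→d7:-→d8:-→d9:-→d10:-→d11:-→d12:H2→d13:-→d14:-→d15:-→d16:-→d17:-→d18:-→d19:-→d20:H1→d21:-→d22:-→d23:-→d24:-→d25:-→d26:-→d27:-→d28:H1  best=H1
  ? 134.163.224.21  path d0:-→d1:-→d2:H1→d3:-→d4:-→d5:-→d6:-→d7:-→d8:-→d9:-→d10:-→d11:-→d12:H2→d13:-→d14:-→d15:-→d16:-→d17:-→d18:-→d19:-→d20:H1→d21:-→d22:-→d23:-→d24:-  best=H1
  del 103.150.96.240/28 (clear depth 28)
  add 134.160.0.0/12 -> H0 at depth 12
  del 134.163.224.0/20 (clear depth 20)
  del 128.0.0.0/2 (clear depth 2)
  ? 134.163.224.250  path d0:-→d1:-→d2:-→d3:-→d4:-→d5:-→d6:-→d7:-→d8:-→d9:-→d10:-→d11:-→d12:H0→d13:-→d14:-→d15:-→d16:-→d17:-→d18:-→d19:-→d20:-→d21:-→d22:-→d23:-→d24:-→d25:-→d26:-→d27:-→d28:H1  best=H1
  add 103.150.0.0/16 -> H2 at depth 16
  add 134.163.224.240/29 -> H3 at depth 29
  del 103.150.0.0/16 (clear depth 16)
  ? 134.163.224.240  path d0:-→d1:-→d2:-→d3:-→d4:-→d5:-→d6:-→d7:-→d8:-→d9:-→d10:-→d11:-→d12:H0→d13:-→d14:-→d15:-→d16:-→d17:-→d18:-→d19:-→d20:-→d21:-→d22:-→d23:-→d24:-→d25:-→d26:-→d27:-→d28:H1→d29:H3  best=H3
  add 134.160.0.0/12 -> H1 at depth 12
  add 103.144.0.0/12 -> H3 at depth 12
  add 103.150.96.249/32 -> H0 at depth 32
  add 134.160.0.0/12 -> H3 at depth 12
  add 0.0.0.0/0 -> H1 at depth 0
  ? 134.163.224.241  path d0:H1→d1:-→d2:-→d3:-→d4:-→d5:-→d6:-→d7:-→d8:-→d9:-→d10:-→d11:-→d12:H3→d13:-→d14:-→d15:-→d16:-→d17:-→d18:-→d19:-→d20:-→d21:-→d22:-→d23:-→d24:-→d25:-→d26:-→d27:-→d28:H1→d29:H3  best=H3
  add 134.0.0.0/8 -> H0 at depth 8
  add 103.150.96.0/20 -> H0 at depth 20
  add 128.0.0.0/4 -> H1 at depth 4
  del 103.144.0.0/12 (clear depth 12)
  ? 26.96.157.102  path d0:H1→d1:-  best=H1

== LOOKUPS ==
["no-route","H1","H1","H1","H3","H3","H1"]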